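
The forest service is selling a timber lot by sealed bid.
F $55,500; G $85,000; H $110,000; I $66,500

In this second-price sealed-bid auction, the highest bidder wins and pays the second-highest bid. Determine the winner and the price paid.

Bids in order: 110,000 (H) > 85,000 (G) > 66,500 (I) > 55,500 (F)
H is highest; pays the second-highest bid, $85,000.

H pays $85,000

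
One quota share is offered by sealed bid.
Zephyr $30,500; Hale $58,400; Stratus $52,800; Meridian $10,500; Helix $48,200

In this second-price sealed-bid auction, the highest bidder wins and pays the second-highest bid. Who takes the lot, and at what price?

Sorting bids: 58,400 (Hale) > 52,800 (Stratus) > 48,200 (Helix) > 30,500 (Zephyr) > 10,500 (Meridian)
Hale wins with the highest bid; price is set by the runner-up at $52,800.

Hale pays $52,800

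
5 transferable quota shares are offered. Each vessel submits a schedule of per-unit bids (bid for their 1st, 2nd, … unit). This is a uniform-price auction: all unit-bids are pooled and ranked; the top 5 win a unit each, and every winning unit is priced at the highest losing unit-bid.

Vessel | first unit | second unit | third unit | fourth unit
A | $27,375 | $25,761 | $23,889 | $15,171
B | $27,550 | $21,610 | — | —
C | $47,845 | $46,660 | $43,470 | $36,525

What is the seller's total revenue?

All unit-bids, highest first — top 5: 47,845 (C-1), 46,660 (C-2), 43,470 (C-3), 36,525 (C-4), 27,550 (B-1)
The (k+1)-th unit-bid is $27,375.
Allocation: B 1, C 4. Every unit priced at $27,375.
Revenue = 5 × 27,375 = $136,875.

Total revenue: $136,875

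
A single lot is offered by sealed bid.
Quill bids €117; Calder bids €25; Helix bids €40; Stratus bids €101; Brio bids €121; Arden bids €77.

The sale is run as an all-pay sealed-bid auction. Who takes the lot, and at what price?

Rule: the highest bidder wins the item, but every bidder pays their own bid.
Bids in order: 121 (Brio) > 117 (Quill) > 101 (Stratus) > 77 (Arden) > 40 (Helix) > 25 (Calder)
Brio wins with the top bid; all bids are sunk regardless.

Brio pays €121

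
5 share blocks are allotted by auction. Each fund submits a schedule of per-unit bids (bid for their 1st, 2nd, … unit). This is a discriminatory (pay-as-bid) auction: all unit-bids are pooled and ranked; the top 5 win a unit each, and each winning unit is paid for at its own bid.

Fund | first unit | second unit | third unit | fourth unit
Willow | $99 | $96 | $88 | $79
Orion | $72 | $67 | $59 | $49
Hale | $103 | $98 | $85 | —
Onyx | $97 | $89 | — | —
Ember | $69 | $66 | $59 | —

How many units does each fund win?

All unit-bids, highest first — top 5: 103 (Hale-1), 99 (Willow-1), 98 (Hale-2), 97 (Onyx-1), 96 (Willow-2)
Next rejected bid: $89 (not a price — pay-as-bid).
Allocation: Hale 2, Onyx 1, Willow 2.

Hale 2, Onyx 1, Willow 2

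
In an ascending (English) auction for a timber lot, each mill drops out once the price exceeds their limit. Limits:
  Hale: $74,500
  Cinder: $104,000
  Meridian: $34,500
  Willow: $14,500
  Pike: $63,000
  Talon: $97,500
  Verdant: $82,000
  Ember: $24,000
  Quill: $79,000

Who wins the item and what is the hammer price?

Cinder wins at $97,500

Limits in order: 104,000 (Cinder) > 97,500 (Talon) > 82,000 (Verdant) > 79,000 (Quill) > 74,500 (Hale) > 63,000 (Pike) > …
Once the price passes $97,500, only Cinder is left; the hammer falls at Talon's limit of $97,500.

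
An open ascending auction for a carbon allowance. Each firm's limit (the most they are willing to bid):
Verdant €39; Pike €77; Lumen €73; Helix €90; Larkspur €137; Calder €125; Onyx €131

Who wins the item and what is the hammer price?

Larkspur wins at €131

Rule: the price rises until one bidder remains; the winner pays the price at which the last rival dropped out.
Limits in order: 137 (Larkspur) > 131 (Onyx) > 125 (Calder) > 90 (Helix) > 77 (Pike) > 73 (Lumen) > …
Onyx is the last rival to drop out, at €131; Larkspur remains and wins at that price.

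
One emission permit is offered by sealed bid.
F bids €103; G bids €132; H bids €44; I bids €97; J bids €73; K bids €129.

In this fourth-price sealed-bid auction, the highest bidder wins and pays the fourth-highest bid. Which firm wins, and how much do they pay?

G pays €97

Sorting bids: 132 (G) > 129 (K) > 103 (F) > 97 (I) > 73 (J) > 44 (H)
G is highest; pays the fourth-highest bid, €97.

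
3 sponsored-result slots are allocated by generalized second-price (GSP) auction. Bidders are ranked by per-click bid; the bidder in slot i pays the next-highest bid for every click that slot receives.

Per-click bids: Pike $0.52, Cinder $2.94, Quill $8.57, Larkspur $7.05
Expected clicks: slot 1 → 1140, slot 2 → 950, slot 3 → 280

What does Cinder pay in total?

Cinder pays $145.60

Ranked by bid: $8.57 (Quill) > $7.05 (Larkspur) > $2.94 (Cinder) > $0.52 (Pike)
Cinder holds slot 3 → pays next bid $0.52 × 280 clicks = $145.60.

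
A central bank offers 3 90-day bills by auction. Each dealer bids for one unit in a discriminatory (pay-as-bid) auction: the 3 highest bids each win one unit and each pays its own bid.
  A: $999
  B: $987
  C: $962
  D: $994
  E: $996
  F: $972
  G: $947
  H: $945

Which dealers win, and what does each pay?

Bids ranked high→low: 999 (A), 996 (E), 994 (D), 987 (B), 972 (F), …
The 3 highest are A, E, D.
Each winner pays its own bid: A $999, E $996, D $994.

A $999, E $996, D $994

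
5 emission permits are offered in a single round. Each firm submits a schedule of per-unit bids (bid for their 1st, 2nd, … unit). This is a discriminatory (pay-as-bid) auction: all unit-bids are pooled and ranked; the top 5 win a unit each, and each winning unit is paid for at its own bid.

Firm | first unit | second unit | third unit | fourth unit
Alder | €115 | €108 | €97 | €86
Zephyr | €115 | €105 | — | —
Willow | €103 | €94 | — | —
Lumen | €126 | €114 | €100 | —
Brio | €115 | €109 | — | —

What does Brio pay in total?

Pooled unit-bids ranked (top 5): 126 (Lumen-1), 115 (Alder-1), 115 (Zephyr-1), 115 (Brio-1), 114 (Lumen-2)
Next rejected bid: €109 (not a price — pay-as-bid).
Brio's winning unit-bids: 115 = €115.

Brio pays €115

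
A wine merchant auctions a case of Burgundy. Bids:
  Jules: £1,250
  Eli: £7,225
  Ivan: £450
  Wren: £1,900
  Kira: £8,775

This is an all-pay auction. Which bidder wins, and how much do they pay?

Rule: the highest bidder wins the item, but every bidder pays their own bid.
Sorting bids: 8,775 (Kira) > 7,225 (Eli) > 1,900 (Wren) > 1,250 (Jules) > 450 (Ivan)
Kira wins with the top bid; all bids are sunk regardless.

Kira pays £8,775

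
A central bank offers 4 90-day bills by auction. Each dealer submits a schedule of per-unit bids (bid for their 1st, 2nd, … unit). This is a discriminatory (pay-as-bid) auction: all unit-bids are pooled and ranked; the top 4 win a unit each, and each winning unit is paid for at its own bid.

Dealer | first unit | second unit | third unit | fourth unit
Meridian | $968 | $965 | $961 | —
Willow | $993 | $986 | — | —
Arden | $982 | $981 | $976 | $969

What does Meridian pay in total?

Meridian pays $0

Pooled unit-bids ranked (top 4): 993 (Willow-1), 986 (Willow-2), 982 (Arden-1), 981 (Arden-2)
Next rejected bid: $976 (not a price — pay-as-bid).
Meridian wins no units.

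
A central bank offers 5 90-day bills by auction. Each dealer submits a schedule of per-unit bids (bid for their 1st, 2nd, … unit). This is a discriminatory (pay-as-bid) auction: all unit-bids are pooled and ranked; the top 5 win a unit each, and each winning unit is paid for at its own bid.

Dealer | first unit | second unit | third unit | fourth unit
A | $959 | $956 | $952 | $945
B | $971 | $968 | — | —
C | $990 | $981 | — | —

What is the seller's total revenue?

Total revenue: $4,869

All unit-bids, highest first — top 5: 990 (C-1), 981 (C-2), 971 (B-1), 968 (B-2), 959 (A-1)
Next rejected bid: $956 (not a price — pay-as-bid).
Each winning unit pays its own bid.
Revenue = 990 + 981 + 971 + 968 + 959 = $4,869.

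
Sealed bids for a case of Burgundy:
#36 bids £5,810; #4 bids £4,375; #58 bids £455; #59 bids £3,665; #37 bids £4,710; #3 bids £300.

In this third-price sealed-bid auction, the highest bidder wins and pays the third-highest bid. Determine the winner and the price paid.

#36 pays £4,375

Third-price sealed-bid auction: the highest bidder wins and pays the third-highest bid.
Sorting bids: 5,810 (#36) > 4,710 (#37) > 4,375 (#4) > 3,665 (#59) > 455 (#58) > 300 (#3)
#36 wins; payment is bid #3 in the ranking = £4,375.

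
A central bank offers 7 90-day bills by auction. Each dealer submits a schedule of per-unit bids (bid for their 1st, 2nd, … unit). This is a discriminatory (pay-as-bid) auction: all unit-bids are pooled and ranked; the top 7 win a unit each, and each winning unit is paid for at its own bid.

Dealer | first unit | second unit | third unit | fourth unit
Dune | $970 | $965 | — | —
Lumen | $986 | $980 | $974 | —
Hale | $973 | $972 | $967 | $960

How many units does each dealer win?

Dune 1, Hale 3, Lumen 3

Merging the schedules and taking the best 7: 986 (Lumen-1), 980 (Lumen-2), 974 (Lumen-3), 973 (Hale-1), 972 (Hale-2), 970 (Dune-1), 967 (Hale-3)
Next rejected bid: $965 (not a price — pay-as-bid).
Allocation: Dune 1, Hale 3, Lumen 3.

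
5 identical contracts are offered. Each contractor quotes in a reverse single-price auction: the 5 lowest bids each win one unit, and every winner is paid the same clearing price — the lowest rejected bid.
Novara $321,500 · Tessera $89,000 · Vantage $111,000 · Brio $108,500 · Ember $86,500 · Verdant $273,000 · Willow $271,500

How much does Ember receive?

Ordering the bids: 86,500 (Ember), 89,000 (Tessera), 108,500 (Brio), 111,000 (Vantage), 271,500 (Willow), 273,000 (Verdant), 321,500 (Novara)
Winners (5 units): Ember, Tessera, Brio, Vantage, Willow.
Clearing price = lowest rejected bid = $273,000.
Ember wins → is paid $273,000.

Ember is paid $273,000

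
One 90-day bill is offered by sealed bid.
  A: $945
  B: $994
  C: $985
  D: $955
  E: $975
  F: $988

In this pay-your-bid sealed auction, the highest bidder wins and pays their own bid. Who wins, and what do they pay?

B pays $994

Rule: the highest bidder wins and pays their own bid.
Bids ranked: 994 (B) > 988 (F) > 985 (C) > 975 (E) > 955 (D) > 945 (A)
B has the highest bid and pays exactly that: $994.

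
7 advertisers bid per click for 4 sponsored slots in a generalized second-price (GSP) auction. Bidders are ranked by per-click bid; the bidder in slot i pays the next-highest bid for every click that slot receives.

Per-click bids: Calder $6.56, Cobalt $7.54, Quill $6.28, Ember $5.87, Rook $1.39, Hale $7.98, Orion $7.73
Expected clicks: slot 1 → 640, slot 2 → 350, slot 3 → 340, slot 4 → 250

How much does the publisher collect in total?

Sorting advertisers: $7.98 (Hale) > $7.73 (Orion) > $7.54 (Cobalt) > $6.56 (Calder) > $6.28 (Quill) > …
Slot 1: Hale pays $7.73 × 640 = $4947.20
Slot 2: Orion pays $7.54 × 350 = $2639.00
Slot 3: Cobalt pays $6.56 × 340 = $2230.40
Slot 4: Calder pays $6.28 × 250 = $1570.00
Total = $11386.60

Total revenue: $11386.60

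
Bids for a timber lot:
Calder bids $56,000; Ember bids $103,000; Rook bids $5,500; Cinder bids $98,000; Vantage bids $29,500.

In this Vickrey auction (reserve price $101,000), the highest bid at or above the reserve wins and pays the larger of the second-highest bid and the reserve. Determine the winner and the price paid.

Bids ranked: 103,000 (Ember) > 98,000 (Cinder) > 56,000 (Calder) > 29,500 (Vantage) > 5,500 (Rook)
Highest eligible bid: Ember at $103,000.
Second-highest bid $98,000 is below the reserve $101,000, so the reserve binds → payment $101,000.

Ember pays $101,000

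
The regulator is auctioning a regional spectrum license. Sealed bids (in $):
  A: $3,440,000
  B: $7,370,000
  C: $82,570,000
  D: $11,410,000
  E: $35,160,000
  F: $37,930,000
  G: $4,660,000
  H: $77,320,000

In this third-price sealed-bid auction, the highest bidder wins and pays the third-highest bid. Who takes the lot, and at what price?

C pays $37,930,000

Sorting bids: 82,570,000 (C) > 77,320,000 (H) > 37,930,000 (F) > 35,160,000 (E) > 11,410,000 (D) > 7,370,000 (B) > …
C is highest; pays the third-highest bid, $37,930,000.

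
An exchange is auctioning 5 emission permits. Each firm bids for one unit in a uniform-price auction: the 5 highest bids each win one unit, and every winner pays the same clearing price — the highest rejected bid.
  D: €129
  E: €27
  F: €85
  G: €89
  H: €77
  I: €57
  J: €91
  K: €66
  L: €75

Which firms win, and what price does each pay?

Bids ranked high→low: 129 (D), 91 (J), 89 (G), 85 (F), 77 (H), 75 (L), 66 (K), …
Winners (5 units): D, J, G, F, H.
Highest unsuccessful bid: €75 → clearing price.

D, J, G, F, H; each pays €75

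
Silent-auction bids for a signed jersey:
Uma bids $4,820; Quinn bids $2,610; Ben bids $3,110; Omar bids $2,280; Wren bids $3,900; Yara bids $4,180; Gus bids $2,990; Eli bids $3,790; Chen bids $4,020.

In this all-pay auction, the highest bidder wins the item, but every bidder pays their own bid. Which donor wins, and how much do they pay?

Uma pays $4,820

All-pay auction: the highest bidder wins the item, but every bidder pays their own bid.
Bids in order: 4,820 (Uma) > 4,180 (Yara) > 4,020 (Chen) > 3,900 (Wren) > 3,790 (Eli) > 3,110 (Ben) > …
Uma wins with the top bid; all bids are sunk regardless.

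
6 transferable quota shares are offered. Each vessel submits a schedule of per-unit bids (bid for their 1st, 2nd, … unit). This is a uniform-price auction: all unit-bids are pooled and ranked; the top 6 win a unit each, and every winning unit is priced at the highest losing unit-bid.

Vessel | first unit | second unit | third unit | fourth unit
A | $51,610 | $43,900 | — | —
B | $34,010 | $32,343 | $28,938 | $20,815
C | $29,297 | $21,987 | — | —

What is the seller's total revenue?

Total revenue: $131,922

Pooled unit-bids ranked (top 6): 51,610 (A-1), 43,900 (A-2), 34,010 (B-1), 32,343 (B-2), 29,297 (C-1), 28,938 (B-3)
Highest rejected unit-bid = $21,987.
Allocation: A 2, B 3, C 1. Every unit priced at $21,987.
Revenue = 6 × 21,987 = $131,922.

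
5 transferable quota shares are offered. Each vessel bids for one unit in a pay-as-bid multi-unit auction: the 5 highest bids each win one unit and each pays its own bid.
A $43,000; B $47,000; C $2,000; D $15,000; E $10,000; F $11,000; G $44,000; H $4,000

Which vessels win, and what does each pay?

B $47,000, G $44,000, A $43,000, D $15,000, F $11,000

Bids ranked high→low: 47,000 (B), 44,000 (G), 43,000 (A), 15,000 (D), 11,000 (F), 10,000 (E), 4,000 (H), …
Top 5: B, G, A, D, F.
Each winner pays its own bid: B $47,000, G $44,000, A $43,000, D $15,000, F $11,000.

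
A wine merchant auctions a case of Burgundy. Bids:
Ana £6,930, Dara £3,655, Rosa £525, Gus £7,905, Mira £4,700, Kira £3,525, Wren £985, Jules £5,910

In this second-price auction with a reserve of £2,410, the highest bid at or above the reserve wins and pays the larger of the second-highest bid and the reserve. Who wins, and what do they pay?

Sorting bids: 7,905 (Gus) > 6,930 (Ana) > 5,910 (Jules) > 4,700 (Mira) > 3,655 (Dara) > 3,525 (Kira) > …
Highest eligible bid: Gus at £7,905.
Second-highest bid £6,930 exceeds the reserve £2,410 → payment £6,930.

Gus pays £6,930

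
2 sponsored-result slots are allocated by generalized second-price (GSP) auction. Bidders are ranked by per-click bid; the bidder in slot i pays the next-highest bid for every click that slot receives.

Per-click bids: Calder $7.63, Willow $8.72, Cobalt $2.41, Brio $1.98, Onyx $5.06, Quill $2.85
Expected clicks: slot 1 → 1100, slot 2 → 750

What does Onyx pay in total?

Onyx pays $0.00

Ranked by bid: $8.72 (Willow) > $7.63 (Calder) > $5.06 (Onyx) > …
Onyx ranks below slot 2 → no slot, pays nothing.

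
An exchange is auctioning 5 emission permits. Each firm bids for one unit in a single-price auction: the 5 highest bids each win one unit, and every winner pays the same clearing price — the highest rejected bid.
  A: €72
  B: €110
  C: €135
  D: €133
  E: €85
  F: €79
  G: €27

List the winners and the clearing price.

C, D, B, E, F; each pays €72

Bids ranked high→low: 135 (C), 133 (D), 110 (B), 85 (E), 79 (F), 72 (A), 27 (G)
Top 5: C, D, B, E, F.
Highest unsuccessful bid: €72 → clearing price.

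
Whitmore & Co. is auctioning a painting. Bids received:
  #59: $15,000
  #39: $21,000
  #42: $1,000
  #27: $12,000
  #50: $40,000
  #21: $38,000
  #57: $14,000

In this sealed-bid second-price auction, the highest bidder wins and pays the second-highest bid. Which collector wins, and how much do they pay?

#50 pays $38,000

Sorting bids: 40,000 (#50) > 38,000 (#21) > 21,000 (#39) > 15,000 (#59) > 14,000 (#57) > 12,000 (#27) > …
#50 is highest; pays the second-highest bid, $38,000.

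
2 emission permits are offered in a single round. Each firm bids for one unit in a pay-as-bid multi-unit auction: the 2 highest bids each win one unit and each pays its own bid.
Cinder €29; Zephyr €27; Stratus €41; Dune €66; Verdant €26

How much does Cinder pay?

Bids ranked high→low: 66 (Dune), 41 (Stratus), 29 (Cinder), 27 (Zephyr), …
The 2 highest are Dune, Stratus.
Cinder does not win → €0.

Cinder pays €0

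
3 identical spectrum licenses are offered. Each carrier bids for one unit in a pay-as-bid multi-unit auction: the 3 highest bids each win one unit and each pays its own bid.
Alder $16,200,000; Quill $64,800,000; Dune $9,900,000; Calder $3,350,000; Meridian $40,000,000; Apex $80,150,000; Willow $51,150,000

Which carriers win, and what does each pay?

Apex $80,150,000, Quill $64,800,000, Willow $51,150,000

Ordering the bids: 80,150,000 (Apex), 64,800,000 (Quill), 51,150,000 (Willow), 40,000,000 (Meridian), 16,200,000 (Alder), …
Winners (3 units): Apex, Quill, Willow.
Each winner pays its own bid: Apex $80,150,000, Quill $64,800,000, Willow $51,150,000.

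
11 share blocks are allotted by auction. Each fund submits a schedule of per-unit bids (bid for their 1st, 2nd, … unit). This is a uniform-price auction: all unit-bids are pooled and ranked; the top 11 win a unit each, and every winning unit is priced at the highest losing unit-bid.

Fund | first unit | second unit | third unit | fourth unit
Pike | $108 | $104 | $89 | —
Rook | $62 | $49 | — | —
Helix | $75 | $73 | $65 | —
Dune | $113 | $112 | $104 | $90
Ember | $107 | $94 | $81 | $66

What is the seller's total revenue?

Pooled unit-bids ranked (top 11): 113 (Dune-1), 112 (Dune-2), 108 (Pike-1), 107 (Ember-1), 104 (Pike-2), 104 (Dune-3), 94 (Ember-2), 90 (Dune-4), 89 (Pike-3), 81 (Ember-3), 75 (Helix-1)
Highest rejected unit-bid = $73.
Allocation: Dune 4, Ember 3, Helix 1, Pike 3. Every unit priced at $73.
Revenue = 11 × 73 = $803.

Total revenue: $803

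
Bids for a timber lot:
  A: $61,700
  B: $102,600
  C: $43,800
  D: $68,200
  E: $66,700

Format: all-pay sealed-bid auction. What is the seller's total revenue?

Total revenue: $343,000

Rule: the highest bidder wins the item, but every bidder pays their own bid.
Bids ranked: 102,600 (B) > 68,200 (D) > 66,700 (E) > 61,700 (A) > 43,800 (C)
Every bidder forfeits their bid regardless of winning.
Revenue = 61,700 + 102,600 + 43,800 + 68,200 + 66,700 = $343,000.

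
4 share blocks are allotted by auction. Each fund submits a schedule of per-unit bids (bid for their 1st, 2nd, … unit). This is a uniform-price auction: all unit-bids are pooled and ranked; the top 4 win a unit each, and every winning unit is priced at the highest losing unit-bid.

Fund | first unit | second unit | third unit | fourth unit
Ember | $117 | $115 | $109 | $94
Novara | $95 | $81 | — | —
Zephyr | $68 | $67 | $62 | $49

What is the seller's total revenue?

Total revenue: $376

Pooled unit-bids ranked (top 4): 117 (Ember-1), 115 (Ember-2), 109 (Ember-3), 95 (Novara-1)
The (k+1)-th unit-bid is $94.
Allocation: Ember 3, Novara 1. Every unit priced at $94.
Revenue = 4 × 94 = $376.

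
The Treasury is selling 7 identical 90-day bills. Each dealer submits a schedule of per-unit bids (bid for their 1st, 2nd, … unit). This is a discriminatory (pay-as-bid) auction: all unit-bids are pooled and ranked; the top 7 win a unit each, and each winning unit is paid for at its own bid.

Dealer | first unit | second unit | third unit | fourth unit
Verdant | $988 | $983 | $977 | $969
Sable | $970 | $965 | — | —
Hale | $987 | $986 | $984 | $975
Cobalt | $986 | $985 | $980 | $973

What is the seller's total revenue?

Total revenue: $6,899

Pooled unit-bids ranked (top 7): 988 (Verdant-1), 987 (Hale-1), 986 (Hale-2), 986 (Cobalt-1), 985 (Cobalt-2), 984 (Hale-3), 983 (Verdant-2)
Next rejected bid: $980 (not a price — pay-as-bid).
Each winning unit pays its own bid.
Revenue = 988 + 987 + 986 + 986 + 985 + 984 + 983 = $6,899.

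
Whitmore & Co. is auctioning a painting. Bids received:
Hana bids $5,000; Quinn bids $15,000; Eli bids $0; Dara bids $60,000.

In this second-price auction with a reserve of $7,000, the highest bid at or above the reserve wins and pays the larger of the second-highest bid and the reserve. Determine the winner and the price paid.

Dara pays $15,000

Sorting bids: 60,000 (Dara) > 15,000 (Quinn) > 5,000 (Hana) > 0 (Eli)
Dara has the top bid at or above the reserve ($60,000).
max(second-highest $15,000, reserve $7,000) = $15,000; the reserve does not bind.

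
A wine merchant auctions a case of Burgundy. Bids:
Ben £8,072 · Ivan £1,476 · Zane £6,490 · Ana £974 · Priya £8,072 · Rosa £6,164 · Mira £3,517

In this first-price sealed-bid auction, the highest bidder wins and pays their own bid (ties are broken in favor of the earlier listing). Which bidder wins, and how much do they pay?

Ben pays £8,072

Rule: the highest bidder wins and pays their own bid.
Sorting bids: 8,072 (Ben) > 8,072 (Priya) > 6,490 (Zane) > 6,164 (Rosa) > 3,517 (Mira) > 1,476 (Ivan) > …
Ben and Priya tie at £8,072; tie-break gives it to Ben.
Ben has the highest bid and pays exactly that: £8,072.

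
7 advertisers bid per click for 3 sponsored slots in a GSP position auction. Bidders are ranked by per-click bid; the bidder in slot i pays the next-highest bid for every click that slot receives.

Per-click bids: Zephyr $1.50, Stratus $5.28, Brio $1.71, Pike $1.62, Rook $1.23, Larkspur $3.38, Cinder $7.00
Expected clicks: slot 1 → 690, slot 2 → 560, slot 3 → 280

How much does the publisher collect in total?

Sorting advertisers: $7.00 (Cinder) > $5.28 (Stratus) > $3.38 (Larkspur) > $1.71 (Brio) > …
Slot 1: Cinder pays $5.28 × 690 = $3643.20
Slot 2: Stratus pays $3.38 × 560 = $1892.80
Slot 3: Larkspur pays $1.71 × 280 = $478.80
Total = $6014.80

Total revenue: $6014.80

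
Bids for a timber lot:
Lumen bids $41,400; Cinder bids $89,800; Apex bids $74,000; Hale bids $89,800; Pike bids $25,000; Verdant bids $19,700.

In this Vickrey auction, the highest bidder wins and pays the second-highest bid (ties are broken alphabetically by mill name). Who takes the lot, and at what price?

Cinder pays $89,800

Bids ranked: 89,800 (Cinder) > 89,800 (Hale) > 74,000 (Apex) > 41,400 (Lumen) > 25,000 (Pike) > 19,700 (Verdant)
Cinder and Hale tie at $89,800; tie-break gives it to Cinder.
Second-price: Cinder pays Hale's bid of $89,800.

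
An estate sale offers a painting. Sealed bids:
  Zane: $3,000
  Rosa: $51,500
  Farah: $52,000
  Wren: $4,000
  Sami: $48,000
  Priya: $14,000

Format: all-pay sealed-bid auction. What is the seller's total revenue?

Total revenue: $172,500

Sorting bids: 52,000 (Farah) > 51,500 (Rosa) > 48,000 (Sami) > 14,000 (Priya) > 4,000 (Wren) > 3,000 (Zane)
Farah wins with the top bid; all bids are sunk regardless.
Every bidder forfeits their bid regardless of winning.
Revenue = 3,000 + 51,500 + 52,000 + 4,000 + 48,000 + 14,000 = $172,500.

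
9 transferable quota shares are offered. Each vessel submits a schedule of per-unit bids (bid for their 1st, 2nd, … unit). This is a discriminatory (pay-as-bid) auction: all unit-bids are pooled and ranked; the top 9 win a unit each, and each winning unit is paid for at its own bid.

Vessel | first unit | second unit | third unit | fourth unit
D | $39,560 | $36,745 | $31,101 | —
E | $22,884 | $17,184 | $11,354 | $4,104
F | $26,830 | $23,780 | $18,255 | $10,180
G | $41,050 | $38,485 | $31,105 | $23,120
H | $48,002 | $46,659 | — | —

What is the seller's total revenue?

Total revenue: $339,537

Pooled unit-bids ranked (top 9): 48,002 (H-1), 46,659 (H-2), 41,050 (G-1), 39,560 (D-1), 38,485 (G-2), 36,745 (D-2), 31,105 (G-3), 31,101 (D-3), 26,830 (F-1)
Next rejected bid: $23,780 (not a price — pay-as-bid).
Each winning unit pays its own bid.
Revenue = 48,002 + 46,659 + 41,050 + 39,560 + 38,485 + 36,745 + 31,105 + 31,101 + 26,830 = $339,537.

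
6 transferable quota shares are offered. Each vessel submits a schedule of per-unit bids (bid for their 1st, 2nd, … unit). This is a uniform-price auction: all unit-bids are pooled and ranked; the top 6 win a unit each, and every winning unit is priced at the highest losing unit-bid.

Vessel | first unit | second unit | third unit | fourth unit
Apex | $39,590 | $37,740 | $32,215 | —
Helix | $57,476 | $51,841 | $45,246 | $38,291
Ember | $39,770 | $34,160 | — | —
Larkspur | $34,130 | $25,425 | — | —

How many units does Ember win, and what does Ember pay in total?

Ember: 1 unit, pays $37,740

Merging the schedules and taking the best 6: 57,476 (Helix-1), 51,841 (Helix-2), 45,246 (Helix-3), 39,770 (Ember-1), 39,590 (Apex-1), 38,291 (Helix-4)
The (k+1)-th unit-bid is $37,740.
Ember wins 1 unit(s) at $37,740 each.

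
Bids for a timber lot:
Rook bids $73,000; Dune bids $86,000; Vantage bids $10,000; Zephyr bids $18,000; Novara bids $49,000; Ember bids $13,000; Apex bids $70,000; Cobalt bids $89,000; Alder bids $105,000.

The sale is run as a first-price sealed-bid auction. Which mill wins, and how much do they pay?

Alder pays $105,000

Rule: the highest bidder wins and pays their own bid.
Bids ranked: 105,000 (Alder) > 89,000 (Cobalt) > 86,000 (Dune) > 73,000 (Rook) > 70,000 (Apex) > 49,000 (Novara) > …
First-price: Alder pays what they bid, $105,000.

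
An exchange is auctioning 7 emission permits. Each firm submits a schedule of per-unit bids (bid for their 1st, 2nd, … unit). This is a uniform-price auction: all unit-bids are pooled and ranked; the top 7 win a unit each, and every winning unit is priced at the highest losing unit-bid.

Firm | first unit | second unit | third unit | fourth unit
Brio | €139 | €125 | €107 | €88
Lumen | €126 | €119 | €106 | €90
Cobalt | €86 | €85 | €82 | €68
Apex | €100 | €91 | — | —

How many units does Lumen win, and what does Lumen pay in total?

Lumen: 3 units, pays €273

Pooled unit-bids ranked (top 7): 139 (Brio-1), 126 (Lumen-1), 125 (Brio-2), 119 (Lumen-2), 107 (Brio-3), 106 (Lumen-3), 100 (Apex-1)
The (k+1)-th unit-bid is €91.
Lumen wins 3 unit(s) at €91 each.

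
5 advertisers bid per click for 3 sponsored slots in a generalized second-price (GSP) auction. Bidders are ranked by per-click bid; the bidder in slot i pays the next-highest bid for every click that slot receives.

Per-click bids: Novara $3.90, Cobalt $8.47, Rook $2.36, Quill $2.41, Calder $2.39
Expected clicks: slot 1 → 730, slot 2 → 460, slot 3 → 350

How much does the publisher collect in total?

Per-click bids in order: $8.47 (Cobalt) > $3.90 (Novara) > $2.41 (Quill) > $2.39 (Calder) > …
Slot 1: Cobalt pays $3.90 × 730 = $2847.00
Slot 2: Novara pays $2.41 × 460 = $1108.60
Slot 3: Quill pays $2.39 × 350 = $836.50
Total = $4792.10

Total revenue: $4792.10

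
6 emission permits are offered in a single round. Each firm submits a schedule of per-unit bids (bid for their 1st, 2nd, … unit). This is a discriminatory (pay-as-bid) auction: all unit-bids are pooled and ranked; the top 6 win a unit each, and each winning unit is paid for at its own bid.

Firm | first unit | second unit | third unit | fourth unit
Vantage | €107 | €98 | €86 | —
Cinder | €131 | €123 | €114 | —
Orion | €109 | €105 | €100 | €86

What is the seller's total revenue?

Total revenue: €689

Merging the schedules and taking the best 6: 131 (Cinder-1), 123 (Cinder-2), 114 (Cinder-3), 109 (Orion-1), 107 (Vantage-1), 105 (Orion-2)
Next rejected bid: €100 (not a price — pay-as-bid).
Each winning unit pays its own bid.
Revenue = 131 + 123 + 114 + 109 + 107 + 105 = €689.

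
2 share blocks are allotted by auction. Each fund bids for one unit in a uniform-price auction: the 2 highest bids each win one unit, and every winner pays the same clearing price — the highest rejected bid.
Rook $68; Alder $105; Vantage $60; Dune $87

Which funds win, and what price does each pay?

Alder, Dune; each pays $68

Ordering the bids: 105 (Alder), 87 (Dune), 68 (Rook), 60 (Vantage)
Winners (2 units): Alder, Dune.
First losing bid is Rook's $68, which sets the uniform price.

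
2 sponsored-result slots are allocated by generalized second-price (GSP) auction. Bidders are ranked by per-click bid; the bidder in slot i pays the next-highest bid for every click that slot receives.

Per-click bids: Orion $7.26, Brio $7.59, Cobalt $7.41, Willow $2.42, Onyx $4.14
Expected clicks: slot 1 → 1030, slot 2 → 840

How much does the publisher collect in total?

Total revenue: $13730.70

Sorting advertisers: $7.59 (Brio) > $7.41 (Cobalt) > $7.26 (Orion) > …
Slot 1: Brio pays $7.41 × 1030 = $7632.30
Slot 2: Cobalt pays $7.26 × 840 = $6098.40
Total = $13730.70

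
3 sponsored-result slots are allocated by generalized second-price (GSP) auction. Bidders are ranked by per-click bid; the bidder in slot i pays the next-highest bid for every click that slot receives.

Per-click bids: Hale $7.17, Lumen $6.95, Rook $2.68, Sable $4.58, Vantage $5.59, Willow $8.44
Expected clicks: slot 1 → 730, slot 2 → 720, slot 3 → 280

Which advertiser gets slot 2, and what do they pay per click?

Sorting advertisers: $8.44 (Willow) > $7.17 (Hale) > $6.95 (Lumen) > $5.59 (Vantage) > …
Slot 2 goes to the second-ranked bidder, Hale, who pays the next bid down: $6.95/click.

Hale; $6.95 per click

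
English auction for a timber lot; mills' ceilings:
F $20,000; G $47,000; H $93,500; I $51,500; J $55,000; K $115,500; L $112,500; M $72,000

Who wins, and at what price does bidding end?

K wins at $112,500

Ascending (English) auction: the price rises until one bidder remains; the winner pays the price at which the last rival dropped out.
Sorting limits: 115,500 (K) > 112,500 (L) > 93,500 (H) > 72,000 (M) > 55,000 (J) > 51,500 (I) > …
Once the price passes $112,500, only K is left; the hammer falls at L's limit of $112,500.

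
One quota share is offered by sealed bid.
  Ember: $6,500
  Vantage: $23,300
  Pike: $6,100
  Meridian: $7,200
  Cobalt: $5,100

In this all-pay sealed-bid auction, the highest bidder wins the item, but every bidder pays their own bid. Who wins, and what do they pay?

All-pay sealed-bid auction: the highest bidder wins the item, but every bidder pays their own bid.
Bids in order: 23,300 (Vantage) > 7,200 (Meridian) > 6,500 (Ember) > 6,100 (Pike) > 5,100 (Cobalt)
Vantage wins with the top bid; all bids are sunk regardless.

Vantage pays $23,300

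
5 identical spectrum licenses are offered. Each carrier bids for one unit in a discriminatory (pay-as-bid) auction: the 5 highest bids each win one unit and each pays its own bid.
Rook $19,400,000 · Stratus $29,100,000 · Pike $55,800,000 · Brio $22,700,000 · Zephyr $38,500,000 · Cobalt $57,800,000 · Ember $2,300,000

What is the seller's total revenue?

Sorting: 57,800,000 (Cobalt), 55,800,000 (Pike), 38,500,000 (Zephyr), 29,100,000 (Stratus), 22,700,000 (Brio), 19,400,000 (Rook), 2,300,000 (Ember)
Winners (5 units): Cobalt, Pike, Zephyr, Stratus, Brio.
Total revenue = 57,800,000 + 55,800,000 + 38,500,000 + 29,100,000 + 22,700,000 = $203,900,000.

Total revenue: $203,900,000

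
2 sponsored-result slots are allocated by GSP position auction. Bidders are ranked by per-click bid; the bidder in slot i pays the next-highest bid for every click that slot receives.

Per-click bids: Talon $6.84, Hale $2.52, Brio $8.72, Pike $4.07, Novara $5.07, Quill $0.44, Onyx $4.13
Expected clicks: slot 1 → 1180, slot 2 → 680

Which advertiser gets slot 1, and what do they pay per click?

Ranked by bid: $8.72 (Brio) > $6.84 (Talon) > $5.07 (Novara) > …
Slot 1 goes to the first-ranked bidder, Brio, who pays the next bid down: $6.84/click.

Brio; $6.84 per click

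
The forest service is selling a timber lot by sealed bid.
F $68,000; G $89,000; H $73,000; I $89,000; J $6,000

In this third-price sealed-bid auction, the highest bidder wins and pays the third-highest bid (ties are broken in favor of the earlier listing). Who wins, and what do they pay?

G pays $73,000

Bids in order: 89,000 (G) > 89,000 (I) > 73,000 (H) > 68,000 (F) > 6,000 (J)
Tie at $89,000 → G wins by tie-break.
G wins; payment is bid #3 in the ranking = $73,000.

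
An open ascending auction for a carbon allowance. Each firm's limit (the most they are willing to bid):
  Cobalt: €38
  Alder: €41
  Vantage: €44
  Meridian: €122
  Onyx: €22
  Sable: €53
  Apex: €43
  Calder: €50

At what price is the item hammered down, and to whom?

Rule: the price rises until one bidder remains; the winner pays the price at which the last rival dropped out.
Limits ranked: 122 (Meridian) > 53 (Sable) > 50 (Calder) > 44 (Vantage) > 43 (Apex) > 41 (Alder) > …
Sable is the last rival to drop out, at €53; Meridian remains and wins at that price.

Meridian wins at €53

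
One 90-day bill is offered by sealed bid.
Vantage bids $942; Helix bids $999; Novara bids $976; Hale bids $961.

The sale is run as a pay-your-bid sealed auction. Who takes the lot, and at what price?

Helix pays $999

Bids in order: 999 (Helix) > 976 (Novara) > 961 (Hale) > 942 (Vantage)
Helix is highest → pays own bid, $999.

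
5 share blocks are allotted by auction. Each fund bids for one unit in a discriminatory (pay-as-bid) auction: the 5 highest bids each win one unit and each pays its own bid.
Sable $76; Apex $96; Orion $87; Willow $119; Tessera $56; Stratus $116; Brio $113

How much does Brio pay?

Ordering the bids: 119 (Willow), 116 (Stratus), 113 (Brio), 96 (Apex), 87 (Orion), 76 (Sable), 56 (Tessera)
The 5 highest are Willow, Stratus, Brio, Apex, Orion.
Brio wins → own bid $113.

Brio pays $113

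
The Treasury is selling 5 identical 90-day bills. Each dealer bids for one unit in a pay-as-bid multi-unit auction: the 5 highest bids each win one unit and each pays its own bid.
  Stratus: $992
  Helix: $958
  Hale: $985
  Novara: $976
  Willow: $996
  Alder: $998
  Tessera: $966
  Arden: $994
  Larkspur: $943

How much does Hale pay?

Sorting: 998 (Alder), 996 (Willow), 994 (Arden), 992 (Stratus), 985 (Hale), 976 (Novara), 966 (Tessera), …
The 5 highest are Alder, Willow, Arden, Stratus, Hale.
Hale wins → own bid $985.

Hale pays $985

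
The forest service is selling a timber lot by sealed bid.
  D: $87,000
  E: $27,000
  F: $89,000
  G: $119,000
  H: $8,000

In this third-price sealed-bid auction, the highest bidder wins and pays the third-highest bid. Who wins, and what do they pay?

Bids ranked: 119,000 (G) > 89,000 (F) > 87,000 (D) > 27,000 (E) > 8,000 (H)
G wins; payment is bid #3 in the ranking = $87,000.

G pays $87,000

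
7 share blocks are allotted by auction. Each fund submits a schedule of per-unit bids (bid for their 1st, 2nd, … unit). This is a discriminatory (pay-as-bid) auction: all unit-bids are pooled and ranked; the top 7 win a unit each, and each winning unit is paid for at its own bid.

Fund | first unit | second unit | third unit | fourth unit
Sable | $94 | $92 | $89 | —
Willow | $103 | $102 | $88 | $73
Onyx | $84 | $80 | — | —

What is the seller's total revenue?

Total revenue: $652

All unit-bids, highest first — top 7: 103 (Willow-1), 102 (Willow-2), 94 (Sable-1), 92 (Sable-2), 89 (Sable-3), 88 (Willow-3), 84 (Onyx-1)
Next rejected bid: $80 (not a price — pay-as-bid).
Each winning unit pays its own bid.
Revenue = 103 + 102 + 94 + 92 + 89 + 88 + 84 = $652.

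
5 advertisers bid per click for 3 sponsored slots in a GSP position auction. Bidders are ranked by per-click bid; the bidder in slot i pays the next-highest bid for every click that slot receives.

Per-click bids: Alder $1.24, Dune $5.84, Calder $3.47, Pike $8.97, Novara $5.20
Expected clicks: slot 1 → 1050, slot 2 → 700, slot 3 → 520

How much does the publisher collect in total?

Ranked by bid: $8.97 (Pike) > $5.84 (Dune) > $5.20 (Novara) > $3.47 (Calder) > …
Slot 1: Pike pays $5.84 × 1050 = $6132.00
Slot 2: Dune pays $5.20 × 700 = $3640.00
Slot 3: Novara pays $3.47 × 520 = $1804.40
Total = $11576.40

Total revenue: $11576.40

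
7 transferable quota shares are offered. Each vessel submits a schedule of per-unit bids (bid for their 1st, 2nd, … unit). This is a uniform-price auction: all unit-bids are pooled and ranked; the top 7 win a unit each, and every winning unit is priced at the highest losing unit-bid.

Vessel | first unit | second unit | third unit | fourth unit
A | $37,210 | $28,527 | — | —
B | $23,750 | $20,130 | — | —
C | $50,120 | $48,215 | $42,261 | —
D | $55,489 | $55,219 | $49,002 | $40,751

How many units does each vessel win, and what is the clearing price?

Merging the schedules and taking the best 7: 55,489 (D-1), 55,219 (D-2), 50,120 (C-1), 49,002 (D-3), 48,215 (C-2), 42,261 (C-3), 40,751 (D-4)
Highest rejected unit-bid = $37,210.
Allocation: C 3, D 4.

C 3, D 4; clearing price $37,210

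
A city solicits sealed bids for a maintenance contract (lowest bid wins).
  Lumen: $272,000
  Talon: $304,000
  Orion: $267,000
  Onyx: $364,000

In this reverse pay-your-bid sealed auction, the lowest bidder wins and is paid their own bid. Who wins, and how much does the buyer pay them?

Rule: the lowest bidder wins and is paid their own bid.
Sorting bids: 267,000 (Orion) < 272,000 (Lumen) < 304,000 (Talon) < 364,000 (Onyx)
First-price: Orion is paid what they bid, $267,000.

Orion is paid $267,000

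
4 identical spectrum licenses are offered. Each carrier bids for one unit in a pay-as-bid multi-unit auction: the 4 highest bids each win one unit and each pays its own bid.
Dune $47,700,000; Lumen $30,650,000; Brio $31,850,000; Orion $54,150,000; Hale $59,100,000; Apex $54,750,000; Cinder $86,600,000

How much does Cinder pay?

Ordering the bids: 86,600,000 (Cinder), 59,100,000 (Hale), 54,750,000 (Apex), 54,150,000 (Orion), 47,700,000 (Dune), 31,850,000 (Brio), …
The 4 highest are Cinder, Hale, Apex, Orion.
Cinder wins → own bid $86,600,000.

Cinder pays $86,600,000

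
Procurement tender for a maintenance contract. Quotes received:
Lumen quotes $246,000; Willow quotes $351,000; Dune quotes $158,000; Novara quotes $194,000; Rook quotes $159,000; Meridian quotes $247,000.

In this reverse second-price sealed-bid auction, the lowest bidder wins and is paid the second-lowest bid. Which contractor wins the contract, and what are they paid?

Dune is paid $159,000

Sorting bids: 158,000 (Dune) < 159,000 (Rook) < 194,000 (Novara) < 246,000 (Lumen) < 247,000 (Meridian) < 351,000 (Willow)
Dune is lowest; is paid the second-lowest bid, $159,000.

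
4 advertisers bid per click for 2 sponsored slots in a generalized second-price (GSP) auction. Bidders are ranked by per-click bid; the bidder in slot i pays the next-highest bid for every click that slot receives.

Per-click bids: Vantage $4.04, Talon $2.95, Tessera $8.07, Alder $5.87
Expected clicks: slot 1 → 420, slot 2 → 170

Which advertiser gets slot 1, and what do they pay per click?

Per-click bids in order: $8.07 (Tessera) > $5.87 (Alder) > $4.04 (Vantage) > …
Slot 1 goes to the first-ranked bidder, Tessera, who pays the next bid down: $5.87/click.

Tessera; $5.87 per click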